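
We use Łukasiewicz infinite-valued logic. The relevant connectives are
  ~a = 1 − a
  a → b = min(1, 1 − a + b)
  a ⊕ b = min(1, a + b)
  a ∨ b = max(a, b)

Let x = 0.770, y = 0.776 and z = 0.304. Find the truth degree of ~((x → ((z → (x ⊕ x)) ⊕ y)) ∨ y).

x ⊕ x = min(1, 0.770 + 0.770) = min(1, 1.540) = 1.000
z → (x ⊕ x) = min(1, 1 − 0.304 + 1.000) = min(1, 1.696) = 1.000
(z → (x ⊕ x)) ⊕ y = min(1, 1.000 + 0.776) = min(1, 1.776) = 1.000
x → ((z → (x ⊕ x)) ⊕ y) = min(1, 1 − 0.770 + 1.000) = min(1, 1.230) = 1.000
(x → ((z → (x ⊕ x)) ⊕ y)) ∨ y = max(1.000, 0.776) = 1.000
~((x → ((z → (x ⊕ x)) ⊕ y)) ∨ y) = 1 − 1.000 = 0.000

0.000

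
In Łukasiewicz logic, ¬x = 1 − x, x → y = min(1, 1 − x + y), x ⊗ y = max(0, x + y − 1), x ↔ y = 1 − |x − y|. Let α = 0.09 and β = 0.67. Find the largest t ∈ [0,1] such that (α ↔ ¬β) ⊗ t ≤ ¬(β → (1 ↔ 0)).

0.91

¬β = 1 − 0.67 = 0.33
α ↔ ¬β = 1 − |0.09 − 0.33| = 1 − 0.24 = 0.76
So the left factor is α ↔ ¬β = 0.76.
1 ↔ 0 = 1 − |1.00 − 0.00| = 1 − 1.00 = 0.00
β → (1 ↔ 0) = min(1, 1 − 0.67 + 0.00) = min(1, 0.33) = 0.33
¬(β → (1 ↔ 0)) = 1 − 0.33 = 0.67
So the right-hand bound is ¬(β → (1 ↔ 0)) = 0.67.
The residuum of the Łukasiewicz t-norm gives the supremum: min(1, 1 − 0.76 + 0.67).
1 − 0.76 + 0.67 = 0.91, so t = min(1, 0.91) = 0.91.
Check: 0.76 ⊗ 0.91 = max(0, 0.67) = 0.67 ≤ 0.67.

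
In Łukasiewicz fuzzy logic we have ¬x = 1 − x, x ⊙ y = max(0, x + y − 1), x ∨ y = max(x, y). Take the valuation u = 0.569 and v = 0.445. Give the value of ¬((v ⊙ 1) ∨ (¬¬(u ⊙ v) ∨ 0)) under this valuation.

0.555

v ⊙ 1 = max(0, 0.445 + 1.000 − 1) = max(0, 0.445) = 0.445
u ⊙ v = max(0, 0.569 + 0.445 − 1) = max(0, 0.014) = 0.014
¬(u ⊙ v) = 1 − 0.014 = 0.986
¬¬(u ⊙ v) = 1 − 0.986 = 0.014
¬¬(u ⊙ v) ∨ 0 = max(0.014, 0.000) = 0.014
(v ⊙ 1) ∨ (¬¬(u ⊙ v) ∨ 0) = max(0.445, 0.014) = 0.445
¬((v ⊙ 1) ∨ (¬¬(u ⊙ v) ∨ 0)) = 1 − 0.445 = 0.555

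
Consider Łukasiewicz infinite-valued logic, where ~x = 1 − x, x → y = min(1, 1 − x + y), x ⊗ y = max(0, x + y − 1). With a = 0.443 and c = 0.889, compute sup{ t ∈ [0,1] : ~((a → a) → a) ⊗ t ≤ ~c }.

a → a = min(1, 1 − 0.443 + 0.443) = min(1, 1.000) = 1.000
(a → a) → a = min(1, 1 − 1.000 + 0.443) = min(1, 0.443) = 0.443
~((a → a) → a) = 1 − 0.443 = 0.557
So the left factor is ~((a → a) → a) = 0.557.
~c = 1 − 0.889 = 0.111
So the right-hand bound is ~c = 0.111.
The residuum of the Łukasiewicz t-norm gives the supremum: min(1, 1 − 0.557 + 0.111).
1 − 0.557 + 0.111 = 0.554, so t = min(1, 0.554) = 0.554.
Check: 0.557 ⊗ 0.554 = max(0, 0.111) = 0.111 ≤ 0.111.

0.554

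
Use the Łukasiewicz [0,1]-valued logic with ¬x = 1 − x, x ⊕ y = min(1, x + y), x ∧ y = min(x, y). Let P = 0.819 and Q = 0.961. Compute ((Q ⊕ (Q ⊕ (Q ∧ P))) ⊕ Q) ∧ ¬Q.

Q ∧ P = min(0.961, 0.819) = 0.819
Q ⊕ (Q ∧ P) = min(1, 0.961 + 0.819) = min(1, 1.780) = 1.000
Q ⊕ (Q ⊕ (Q ∧ P)) = min(1, 0.961 + 1.000) = min(1, 1.961) = 1.000
(Q ⊕ (Q ⊕ (Q ∧ P))) ⊕ Q = min(1, 1.000 + 0.961) = min(1, 1.961) = 1.000
¬Q = 1 − 0.961 = 0.039
((Q ⊕ (Q ⊕ (Q ∧ P))) ⊕ Q) ∧ ¬Q = min(1.000, 0.039) = 0.039

0.039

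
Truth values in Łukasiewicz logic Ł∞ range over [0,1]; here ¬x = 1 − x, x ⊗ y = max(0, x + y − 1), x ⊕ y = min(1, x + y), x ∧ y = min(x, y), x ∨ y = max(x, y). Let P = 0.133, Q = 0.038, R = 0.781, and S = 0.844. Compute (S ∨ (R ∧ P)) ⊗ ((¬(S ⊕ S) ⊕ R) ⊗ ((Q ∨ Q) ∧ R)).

R ∧ P = min(0.781, 0.133) = 0.133
S ∨ (R ∧ P) = max(0.844, 0.133) = 0.844
S ⊕ S = min(1, 0.844 + 0.844) = min(1, 1.688) = 1.000
¬(S ⊕ S) = 1 − 1.000 = 0.000
¬(S ⊕ S) ⊕ R = min(1, 0.000 + 0.781) = min(1, 0.781) = 0.781
Q ∨ Q = max(0.038, 0.038) = 0.038
(Q ∨ Q) ∧ R = min(0.038, 0.781) = 0.038
(¬(S ⊕ S) ⊕ R) ⊗ ((Q ∨ Q) ∧ R) = max(0, 0.781 + 0.038 − 1) = max(0, -0.181) = 0.000
(S ∨ (R ∧ P)) ⊗ ((¬(S ⊕ S) ⊕ R) ⊗ ((Q ∨ Q) ∧ R)) = max(0, 0.844 + 0.000 − 1) = max(0, -0.156) = 0.000

0.000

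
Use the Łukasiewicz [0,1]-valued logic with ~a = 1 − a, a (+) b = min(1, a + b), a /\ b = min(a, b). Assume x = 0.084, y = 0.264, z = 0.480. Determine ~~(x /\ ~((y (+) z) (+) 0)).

0.084

y (+) z = min(1, 0.264 + 0.480) = min(1, 0.744) = 0.744
(y (+) z) (+) 0 = min(1, 0.744 + 0.000) = min(1, 0.744) = 0.744
~((y (+) z) (+) 0) = 1 − 0.744 = 0.256
x /\ ~((y (+) z) (+) 0) = min(0.084, 0.256) = 0.084
~(x /\ ~((y (+) z) (+) 0)) = 1 − 0.084 = 0.916
~~(x /\ ~((y (+) z) (+) 0)) = 1 − 0.916 = 0.084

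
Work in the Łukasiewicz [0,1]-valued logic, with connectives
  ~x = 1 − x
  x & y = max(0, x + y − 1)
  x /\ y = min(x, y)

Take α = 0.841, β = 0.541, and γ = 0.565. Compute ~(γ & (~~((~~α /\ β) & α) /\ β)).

~α = 1 − 0.841 = 0.159
~~α = 1 − 0.159 = 0.841
~~α /\ β = min(0.841, 0.541) = 0.541
(~~α /\ β) & α = max(0, 0.541 + 0.841 − 1) = max(0, 0.382) = 0.382
~((~~α /\ β) & α) = 1 − 0.382 = 0.618
~~((~~α /\ β) & α) = 1 − 0.618 = 0.382
~~((~~α /\ β) & α) /\ β = min(0.382, 0.541) = 0.382
γ & (~~((~~α /\ β) & α) /\ β) = max(0, 0.565 + 0.382 − 1) = max(0, -0.053) = 0.000
~(γ & (~~((~~α /\ β) & α) /\ β)) = 1 − 0.000 = 1.000

1.000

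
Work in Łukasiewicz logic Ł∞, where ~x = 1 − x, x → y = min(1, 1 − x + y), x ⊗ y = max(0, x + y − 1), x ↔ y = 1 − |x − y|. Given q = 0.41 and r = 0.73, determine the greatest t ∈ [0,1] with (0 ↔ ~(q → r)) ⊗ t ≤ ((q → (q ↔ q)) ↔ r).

q → r = min(1, 1 − 0.41 + 0.73) = min(1, 1.32) = 1.00
~(q → r) = 1 − 1.00 = 0.00
0 ↔ ~(q → r) = 1 − |0.00 − 0.00| = 1 − 0.00 = 1.00
So the left factor is 0 ↔ ~(q → r) = 1.00.
q ↔ q = 1 − |0.41 − 0.41| = 1 − 0.00 = 1.00
q → (q ↔ q) = min(1, 1 − 0.41 + 1.00) = min(1, 1.59) = 1.00
(q → (q ↔ q)) ↔ r = 1 − |1.00 − 0.73| = 1 − 0.27 = 0.73
So the right-hand bound is (q → (q ↔ q)) ↔ r = 0.73.
The residuum of the Łukasiewicz t-norm gives the supremum: min(1, 1 − 1.00 + 0.73).
1 − 1.00 + 0.73 = 0.73, so t = min(1, 0.73) = 0.73.
Check: 1.00 ⊗ 0.73 = max(0, 0.73) = 0.73 ≤ 0.73.

0.73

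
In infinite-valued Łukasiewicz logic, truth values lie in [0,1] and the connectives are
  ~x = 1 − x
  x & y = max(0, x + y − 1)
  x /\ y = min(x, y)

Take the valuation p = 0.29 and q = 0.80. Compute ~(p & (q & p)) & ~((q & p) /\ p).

0.91

q & p = max(0, 0.80 + 0.29 − 1) = max(0, 0.09) = 0.09
p & (q & p) = max(0, 0.29 + 0.09 − 1) = max(0, -0.62) = 0.00
~(p & (q & p)) = 1 − 0.00 = 1.00
(q & p) /\ p = min(0.09, 0.29) = 0.09
~((q & p) /\ p) = 1 − 0.09 = 0.91
~(p & (q & p)) & ~((q & p) /\ p) = max(0, 1.00 + 0.91 − 1) = max(0, 0.91) = 0.91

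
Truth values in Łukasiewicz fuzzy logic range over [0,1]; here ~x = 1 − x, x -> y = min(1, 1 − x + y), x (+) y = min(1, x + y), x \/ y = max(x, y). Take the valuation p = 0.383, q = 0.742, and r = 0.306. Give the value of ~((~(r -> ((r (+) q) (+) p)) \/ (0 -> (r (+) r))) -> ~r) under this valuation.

0.306

r (+) q = min(1, 0.306 + 0.742) = min(1, 1.048) = 1.000
(r (+) q) (+) p = min(1, 1.000 + 0.383) = min(1, 1.383) = 1.000
r -> ((r (+) q) (+) p) = min(1, 1 − 0.306 + 1.000) = min(1, 1.694) = 1.000
~(r -> ((r (+) q) (+) p)) = 1 − 1.000 = 0.000
r (+) r = min(1, 0.306 + 0.306) = min(1, 0.612) = 0.612
0 -> (r (+) r) = min(1, 1 − 0.000 + 0.612) = min(1, 1.612) = 1.000
~(r -> ((r (+) q) (+) p)) \/ (0 -> (r (+) r)) = max(0.000, 1.000) = 1.000
~r = 1 − 0.306 = 0.694
(~(r -> ((r (+) q) (+) p)) \/ (0 -> (r (+) r))) -> ~r = min(1, 1 − 1.000 + 0.694) = min(1, 0.694) = 0.694
~((~(r -> ((r (+) q) (+) p)) \/ (0 -> (r (+) r))) -> ~r) = 1 − 0.694 = 0.306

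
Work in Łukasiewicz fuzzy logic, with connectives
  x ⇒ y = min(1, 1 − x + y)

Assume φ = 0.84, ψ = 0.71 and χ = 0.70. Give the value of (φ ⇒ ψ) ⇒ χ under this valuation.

φ ⇒ ψ = min(1, 1 − 0.84 + 0.71) = min(1, 0.87) = 0.87
(φ ⇒ ψ) ⇒ χ = min(1, 1 − 0.87 + 0.70) = min(1, 0.83) = 0.83

0.83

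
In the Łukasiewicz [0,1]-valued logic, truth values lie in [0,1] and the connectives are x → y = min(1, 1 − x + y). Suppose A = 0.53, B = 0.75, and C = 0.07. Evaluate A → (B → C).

0.79

B → C = min(1, 1 − 0.75 + 0.07) = min(1, 0.32) = 0.32
A → (B → C) = min(1, 1 − 0.53 + 0.32) = min(1, 0.79) = 0.79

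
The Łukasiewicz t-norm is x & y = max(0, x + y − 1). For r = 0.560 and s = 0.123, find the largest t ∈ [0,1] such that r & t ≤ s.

The residuum of the Łukasiewicz t-norm gives the supremum: min(1, 1 − 0.560 + 0.123).
1 − 0.560 + 0.123 = 0.563, so t = min(1, 0.563) = 0.563.
Check: 0.560 & 0.563 = max(0, 0.123) = 0.123 ≤ 0.123.

0.563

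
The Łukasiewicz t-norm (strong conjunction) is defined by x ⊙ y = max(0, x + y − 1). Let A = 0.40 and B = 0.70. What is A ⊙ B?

A ⊙ B = max(0, 0.40 + 0.70 − 1) = max(0, 0.10) = 0.10
For comparison, the Gödel (minimum) t-norm min(x, y) would give 0.40.

0.10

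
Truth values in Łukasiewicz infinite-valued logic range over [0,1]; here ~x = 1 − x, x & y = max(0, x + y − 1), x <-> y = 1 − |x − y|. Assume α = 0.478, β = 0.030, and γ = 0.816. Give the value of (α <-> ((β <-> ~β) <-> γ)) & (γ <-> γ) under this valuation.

~β = 1 − 0.030 = 0.970
β <-> ~β = 1 − |0.030 − 0.970| = 1 − 0.940 = 0.060
(β <-> ~β) <-> γ = 1 − |0.060 − 0.816| = 1 − 0.756 = 0.244
α <-> ((β <-> ~β) <-> γ) = 1 − |0.478 − 0.244| = 1 − 0.234 = 0.766
γ <-> γ = 1 − |0.816 − 0.816| = 1 − 0.000 = 1.000
(α <-> ((β <-> ~β) <-> γ)) & (γ <-> γ) = max(0, 0.766 + 1.000 − 1) = max(0, 0.766) = 0.766

0.766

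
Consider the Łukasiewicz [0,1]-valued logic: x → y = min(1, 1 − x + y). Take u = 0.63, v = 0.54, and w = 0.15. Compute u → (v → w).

v → w = min(1, 1 − 0.54 + 0.15) = min(1, 0.61) = 0.61
u → (v → w) = min(1, 1 − 0.63 + 0.61) = min(1, 0.98) = 0.98

0.98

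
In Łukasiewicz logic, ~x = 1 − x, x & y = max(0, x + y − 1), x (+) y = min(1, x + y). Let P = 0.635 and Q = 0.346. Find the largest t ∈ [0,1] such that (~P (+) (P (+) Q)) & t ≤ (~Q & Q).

0.000

~P = 1 − 0.635 = 0.365
P (+) Q = min(1, 0.635 + 0.346) = min(1, 0.981) = 0.981
~P (+) (P (+) Q) = min(1, 0.365 + 0.981) = min(1, 1.346) = 1.000
So the left factor is ~P (+) (P (+) Q) = 1.000.
~Q = 1 − 0.346 = 0.654
~Q & Q = max(0, 0.654 + 0.346 − 1) = max(0, 0.000) = 0.000
So the right-hand bound is ~Q & Q = 0.000.
The residuum of the Łukasiewicz t-norm gives the supremum: min(1, 1 − 1.000 + 0.000).
1 − 1.000 + 0.000 = 0.000, so t = min(1, 0.000) = 0.000.
Check: 1.000 & 0.000 = max(0, 0.000) = 0.000 ≤ 0.000.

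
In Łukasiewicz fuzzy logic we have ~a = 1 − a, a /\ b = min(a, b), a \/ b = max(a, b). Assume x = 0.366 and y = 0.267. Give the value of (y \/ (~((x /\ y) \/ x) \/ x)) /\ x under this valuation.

x /\ y = min(0.366, 0.267) = 0.267
(x /\ y) \/ x = max(0.267, 0.366) = 0.366
~((x /\ y) \/ x) = 1 − 0.366 = 0.634
~((x /\ y) \/ x) \/ x = max(0.634, 0.366) = 0.634
y \/ (~((x /\ y) \/ x) \/ x) = max(0.267, 0.634) = 0.634
(y \/ (~((x /\ y) \/ x) \/ x)) /\ x = min(0.634, 0.366) = 0.366

0.366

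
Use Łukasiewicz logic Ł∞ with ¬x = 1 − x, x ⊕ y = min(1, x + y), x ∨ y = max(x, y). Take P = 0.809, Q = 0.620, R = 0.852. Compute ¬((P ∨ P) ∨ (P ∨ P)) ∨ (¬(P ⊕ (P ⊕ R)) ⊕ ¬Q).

P ∨ P = max(0.809, 0.809) = 0.809
(P ∨ P) ∨ (P ∨ P) = max(0.809, 0.809) = 0.809
¬((P ∨ P) ∨ (P ∨ P)) = 1 − 0.809 = 0.191
P ⊕ R = min(1, 0.809 + 0.852) = min(1, 1.661) = 1.000
P ⊕ (P ⊕ R) = min(1, 0.809 + 1.000) = min(1, 1.809) = 1.000
¬(P ⊕ (P ⊕ R)) = 1 − 1.000 = 0.000
¬Q = 1 − 0.620 = 0.380
¬(P ⊕ (P ⊕ R)) ⊕ ¬Q = min(1, 0.000 + 0.380) = min(1, 0.380) = 0.380
¬((P ∨ P) ∨ (P ∨ P)) ∨ (¬(P ⊕ (P ⊕ R)) ⊕ ¬Q) = max(0.191, 0.380) = 0.380

0.380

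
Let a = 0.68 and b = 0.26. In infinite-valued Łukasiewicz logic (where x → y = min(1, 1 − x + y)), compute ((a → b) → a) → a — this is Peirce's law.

0.68

a → b = min(1, 1 − 0.68 + 0.26) = min(1, 0.58) = 0.58
(a → b) → a = min(1, 1 − 0.58 + 0.68) = min(1, 1.10) = 1.00
((a → b) → a) → a = min(1, 1 − 1.00 + 0.68) = min(1, 0.68) = 0.68
(The value 0.68 < 1 shows this instance is not satisfied; not a Ł∞-tautology in general.)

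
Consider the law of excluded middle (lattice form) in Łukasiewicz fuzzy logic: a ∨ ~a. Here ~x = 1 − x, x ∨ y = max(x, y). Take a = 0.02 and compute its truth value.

~a = 1 − 0.02 = 0.98
a ∨ ~a = max(0.02, 0.98) = 0.98
(The value 0.98 < 1 shows this instance is not satisfied; not a Ł∞-tautology — its value is max(a, 1−a).)

0.98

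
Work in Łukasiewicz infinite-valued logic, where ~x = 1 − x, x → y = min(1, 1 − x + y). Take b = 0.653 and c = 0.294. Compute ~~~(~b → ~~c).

~b = 1 − 0.653 = 0.347
~c = 1 − 0.294 = 0.706
~~c = 1 − 0.706 = 0.294
~b → ~~c = min(1, 1 − 0.347 + 0.294) = min(1, 0.947) = 0.947
~(~b → ~~c) = 1 − 0.947 = 0.053
~~(~b → ~~c) = 1 − 0.053 = 0.947
~~~(~b → ~~c) = 1 − 0.947 = 0.053

0.053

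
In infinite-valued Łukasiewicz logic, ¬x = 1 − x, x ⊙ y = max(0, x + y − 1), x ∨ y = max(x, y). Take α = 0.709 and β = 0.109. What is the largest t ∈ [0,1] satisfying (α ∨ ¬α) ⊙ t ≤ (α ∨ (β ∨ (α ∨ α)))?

¬α = 1 − 0.709 = 0.291
α ∨ ¬α = max(0.709, 0.291) = 0.709
So the left factor is α ∨ ¬α = 0.709.
α ∨ α = max(0.709, 0.709) = 0.709
β ∨ (α ∨ α) = max(0.109, 0.709) = 0.709
α ∨ (β ∨ (α ∨ α)) = max(0.709, 0.709) = 0.709
So the right-hand bound is α ∨ (β ∨ (α ∨ α)) = 0.709.
The residuum of the Łukasiewicz t-norm gives the supremum: min(1, 1 − 0.709 + 0.709).
1 − 0.709 + 0.709 = 1.000, so t = min(1, 1.000) = 1.000.
Check: 0.709 ⊙ 1.000 = max(0, 0.709) = 0.709 ≤ 0.709.

1.000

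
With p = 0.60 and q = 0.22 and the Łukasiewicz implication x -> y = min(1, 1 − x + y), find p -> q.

p -> q = min(1, 1 − 0.60 + 0.22) = min(1, 0.62) = 0.62
For comparison, the Gödel implication (1 if x ≤ y else y) would give 0.22.

0.62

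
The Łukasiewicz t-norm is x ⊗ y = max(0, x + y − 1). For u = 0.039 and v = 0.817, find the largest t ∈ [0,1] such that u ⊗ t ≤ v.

1.000

The residuum of the Łukasiewicz t-norm gives the supremum: min(1, 1 − 0.039 + 0.817).
1 − 0.039 + 0.817 = 1.778, so t = min(1, 1.778) = 1.000.
Check: 0.039 ⊗ 1.000 = max(0, 0.039) = 0.039 ≤ 0.817.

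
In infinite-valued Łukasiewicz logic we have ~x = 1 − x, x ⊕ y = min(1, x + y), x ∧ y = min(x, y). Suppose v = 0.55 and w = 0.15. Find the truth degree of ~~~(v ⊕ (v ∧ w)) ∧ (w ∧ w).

0.15

v ∧ w = min(0.55, 0.15) = 0.15
v ⊕ (v ∧ w) = min(1, 0.55 + 0.15) = min(1, 0.70) = 0.70
~(v ⊕ (v ∧ w)) = 1 − 0.70 = 0.30
~~(v ⊕ (v ∧ w)) = 1 − 0.30 = 0.70
~~~(v ⊕ (v ∧ w)) = 1 − 0.70 = 0.30
w ∧ w = min(0.15, 0.15) = 0.15
~~~(v ⊕ (v ∧ w)) ∧ (w ∧ w) = min(0.30, 0.15) = 0.15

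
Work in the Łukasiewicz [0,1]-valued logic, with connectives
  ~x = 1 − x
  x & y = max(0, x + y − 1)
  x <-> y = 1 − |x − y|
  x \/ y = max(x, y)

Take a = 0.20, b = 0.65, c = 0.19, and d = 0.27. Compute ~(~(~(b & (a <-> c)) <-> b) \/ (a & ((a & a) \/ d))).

0.71

a <-> c = 1 − |0.20 − 0.19| = 1 − 0.01 = 0.99
b & (a <-> c) = max(0, 0.65 + 0.99 − 1) = max(0, 0.64) = 0.64
~(b & (a <-> c)) = 1 − 0.64 = 0.36
~(b & (a <-> c)) <-> b = 1 − |0.36 − 0.65| = 1 − 0.29 = 0.71
~(~(b & (a <-> c)) <-> b) = 1 − 0.71 = 0.29
a & a = max(0, 0.20 + 0.20 − 1) = max(0, -0.60) = 0.00
(a & a) \/ d = max(0.00, 0.27) = 0.27
a & ((a & a) \/ d) = max(0, 0.20 + 0.27 − 1) = max(0, -0.53) = 0.00
~(~(b & (a <-> c)) <-> b) \/ (a & ((a & a) \/ d)) = max(0.29, 0.00) = 0.29
~(~(~(b & (a <-> c)) <-> b) \/ (a & ((a & a) \/ d))) = 1 − 0.29 = 0.71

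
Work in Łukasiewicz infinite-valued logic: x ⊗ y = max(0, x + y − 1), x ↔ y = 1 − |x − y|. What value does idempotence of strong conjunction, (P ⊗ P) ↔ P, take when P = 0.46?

P ⊗ P = max(0, 0.46 + 0.46 − 1) = max(0, -0.08) = 0.00
(P ⊗ P) ↔ P = 1 − |0.00 − 0.46| = 1 − 0.46 = 0.54
(The value 0.54 < 1 shows this instance is not satisfied; fails in Ł∞ since a ⊗ a = max(0, 2a−1) ≠ a in general.)

0.54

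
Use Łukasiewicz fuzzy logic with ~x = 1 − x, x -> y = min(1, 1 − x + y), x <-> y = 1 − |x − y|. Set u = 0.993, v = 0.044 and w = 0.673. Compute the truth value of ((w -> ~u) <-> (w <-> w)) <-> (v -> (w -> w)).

0.334

~u = 1 − 0.993 = 0.007
w -> ~u = min(1, 1 − 0.673 + 0.007) = min(1, 0.334) = 0.334
w <-> w = 1 − |0.673 − 0.673| = 1 − 0.000 = 1.000
(w -> ~u) <-> (w <-> w) = 1 − |0.334 − 1.000| = 1 − 0.666 = 0.334
w -> w = min(1, 1 − 0.673 + 0.673) = min(1, 1.000) = 1.000
v -> (w -> w) = min(1, 1 − 0.044 + 1.000) = min(1, 1.956) = 1.000
((w -> ~u) <-> (w <-> w)) <-> (v -> (w -> w)) = 1 − |0.334 − 1.000| = 1 − 0.666 = 0.334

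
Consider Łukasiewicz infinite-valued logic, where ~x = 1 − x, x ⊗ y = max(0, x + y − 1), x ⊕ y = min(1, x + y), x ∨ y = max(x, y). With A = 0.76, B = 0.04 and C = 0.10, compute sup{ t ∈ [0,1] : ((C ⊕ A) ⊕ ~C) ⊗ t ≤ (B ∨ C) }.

0.10

C ⊕ A = min(1, 0.10 + 0.76) = min(1, 0.86) = 0.86
~C = 1 − 0.10 = 0.90
(C ⊕ A) ⊕ ~C = min(1, 0.86 + 0.90) = min(1, 1.76) = 1.00
So the left factor is (C ⊕ A) ⊕ ~C = 1.00.
B ∨ C = max(0.04, 0.10) = 0.10
So the right-hand bound is B ∨ C = 0.10.
The residuum of the Łukasiewicz t-norm gives the supremum: min(1, 1 − 1.00 + 0.10).
1 − 1.00 + 0.10 = 0.10, so t = min(1, 0.10) = 0.10.
Check: 1.00 ⊗ 0.10 = max(0, 0.10) = 0.10 ≤ 0.10.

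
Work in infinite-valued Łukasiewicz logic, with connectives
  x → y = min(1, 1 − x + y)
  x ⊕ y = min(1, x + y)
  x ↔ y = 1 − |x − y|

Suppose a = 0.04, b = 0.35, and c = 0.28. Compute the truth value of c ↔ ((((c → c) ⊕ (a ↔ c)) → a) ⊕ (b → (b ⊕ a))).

0.28

c → c = min(1, 1 − 0.28 + 0.28) = min(1, 1.00) = 1.00
a ↔ c = 1 − |0.04 − 0.28| = 1 − 0.24 = 0.76
(c → c) ⊕ (a ↔ c) = min(1, 1.00 + 0.76) = min(1, 1.76) = 1.00
((c → c) ⊕ (a ↔ c)) → a = min(1, 1 − 1.00 + 0.04) = min(1, 0.04) = 0.04
b ⊕ a = min(1, 0.35 + 0.04) = min(1, 0.39) = 0.39
b → (b ⊕ a) = min(1, 1 − 0.35 + 0.39) = min(1, 1.04) = 1.00
(((c → c) ⊕ (a ↔ c)) → a) ⊕ (b → (b ⊕ a)) = min(1, 0.04 + 1.00) = min(1, 1.04) = 1.00
c ↔ ((((c → c) ⊕ (a ↔ c)) → a) ⊕ (b → (b ⊕ a))) = 1 − |0.28 − 1.00| = 1 − 0.72 = 0.28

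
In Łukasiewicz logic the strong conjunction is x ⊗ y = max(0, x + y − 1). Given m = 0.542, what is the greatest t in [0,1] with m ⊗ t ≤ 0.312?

0.770

The residuum of the Łukasiewicz t-norm gives the supremum: min(1, 1 − 0.542 + 0.312).
1 − 0.542 + 0.312 = 0.770, so t = min(1, 0.770) = 0.770.
Check: 0.542 ⊗ 0.770 = max(0, 0.312) = 0.312 ≤ 0.312.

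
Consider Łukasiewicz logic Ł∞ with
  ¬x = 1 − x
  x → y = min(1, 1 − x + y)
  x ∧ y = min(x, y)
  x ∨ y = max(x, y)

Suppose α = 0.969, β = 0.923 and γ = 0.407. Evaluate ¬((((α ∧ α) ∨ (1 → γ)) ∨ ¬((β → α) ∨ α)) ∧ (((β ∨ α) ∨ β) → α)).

0.031

α ∧ α = min(0.969, 0.969) = 0.969
1 → γ = min(1, 1 − 1.000 + 0.407) = min(1, 0.407) = 0.407
(α ∧ α) ∨ (1 → γ) = max(0.969, 0.407) = 0.969
β → α = min(1, 1 − 0.923 + 0.969) = min(1, 1.046) = 1.000
(β → α) ∨ α = max(1.000, 0.969) = 1.000
¬((β → α) ∨ α) = 1 − 1.000 = 0.000
((α ∧ α) ∨ (1 → γ)) ∨ ¬((β → α) ∨ α) = max(0.969, 0.000) = 0.969
β ∨ α = max(0.923, 0.969) = 0.969
(β ∨ α) ∨ β = max(0.969, 0.923) = 0.969
((β ∨ α) ∨ β) → α = min(1, 1 − 0.969 + 0.969) = min(1, 1.000) = 1.000
(((α ∧ α) ∨ (1 → γ)) ∨ ¬((β → α) ∨ α)) ∧ (((β ∨ α) ∨ β) → α) = min(0.969, 1.000) = 0.969
¬((((α ∧ α) ∨ (1 → γ)) ∨ ¬((β → α) ∨ α)) ∧ (((β ∨ α) ∨ β) → α)) = 1 − 0.969 = 0.031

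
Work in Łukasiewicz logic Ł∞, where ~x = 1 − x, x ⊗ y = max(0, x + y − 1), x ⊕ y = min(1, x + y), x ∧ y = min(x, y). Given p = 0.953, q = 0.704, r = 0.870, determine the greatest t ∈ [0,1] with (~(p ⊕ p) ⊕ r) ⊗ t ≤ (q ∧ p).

0.834

p ⊕ p = min(1, 0.953 + 0.953) = min(1, 1.906) = 1.000
~(p ⊕ p) = 1 − 1.000 = 0.000
~(p ⊕ p) ⊕ r = min(1, 0.000 + 0.870) = min(1, 0.870) = 0.870
So the left factor is ~(p ⊕ p) ⊕ r = 0.870.
q ∧ p = min(0.704, 0.953) = 0.704
So the right-hand bound is q ∧ p = 0.704.
The residuum of the Łukasiewicz t-norm gives the supremum: min(1, 1 − 0.870 + 0.704).
1 − 0.870 + 0.704 = 0.834, so t = min(1, 0.834) = 0.834.
Check: 0.870 ⊗ 0.834 = max(0, 0.704) = 0.704 ≤ 0.704.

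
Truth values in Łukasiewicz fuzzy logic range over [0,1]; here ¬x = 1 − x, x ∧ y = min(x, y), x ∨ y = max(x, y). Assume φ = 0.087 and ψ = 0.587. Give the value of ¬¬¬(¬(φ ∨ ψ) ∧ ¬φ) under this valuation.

0.587

φ ∨ ψ = max(0.087, 0.587) = 0.587
¬(φ ∨ ψ) = 1 − 0.587 = 0.413
¬φ = 1 − 0.087 = 0.913
¬(φ ∨ ψ) ∧ ¬φ = min(0.413, 0.913) = 0.413
¬(¬(φ ∨ ψ) ∧ ¬φ) = 1 − 0.413 = 0.587
¬¬(¬(φ ∨ ψ) ∧ ¬φ) = 1 − 0.587 = 0.413
¬¬¬(¬(φ ∨ ψ) ∧ ¬φ) = 1 − 0.413 = 0.587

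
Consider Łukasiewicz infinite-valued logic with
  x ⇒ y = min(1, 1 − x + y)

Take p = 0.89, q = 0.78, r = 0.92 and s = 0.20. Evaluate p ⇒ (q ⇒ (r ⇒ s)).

0.61

r ⇒ s = min(1, 1 − 0.92 + 0.20) = min(1, 0.28) = 0.28
q ⇒ (r ⇒ s) = min(1, 1 − 0.78 + 0.28) = min(1, 0.50) = 0.50
p ⇒ (q ⇒ (r ⇒ s)) = min(1, 1 − 0.89 + 0.50) = min(1, 0.61) = 0.61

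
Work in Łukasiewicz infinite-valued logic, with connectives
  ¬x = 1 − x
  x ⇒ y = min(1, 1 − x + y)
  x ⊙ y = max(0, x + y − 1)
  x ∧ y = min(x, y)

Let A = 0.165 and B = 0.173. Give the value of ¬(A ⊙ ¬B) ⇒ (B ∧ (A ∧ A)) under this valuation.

¬B = 1 − 0.173 = 0.827
A ⊙ ¬B = max(0, 0.165 + 0.827 − 1) = max(0, -0.008) = 0.000
¬(A ⊙ ¬B) = 1 − 0.000 = 1.000
A ∧ A = min(0.165, 0.165) = 0.165
B ∧ (A ∧ A) = min(0.173, 0.165) = 0.165
¬(A ⊙ ¬B) ⇒ (B ∧ (A ∧ A)) = min(1, 1 − 1.000 + 0.165) = min(1, 0.165) = 0.165

0.165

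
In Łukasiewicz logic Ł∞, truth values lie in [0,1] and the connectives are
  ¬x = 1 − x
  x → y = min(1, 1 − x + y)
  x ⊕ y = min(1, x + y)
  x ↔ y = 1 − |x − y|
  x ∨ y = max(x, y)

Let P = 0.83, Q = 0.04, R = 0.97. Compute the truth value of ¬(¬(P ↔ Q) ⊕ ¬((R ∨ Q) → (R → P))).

P ↔ Q = 1 − |0.83 − 0.04| = 1 − 0.79 = 0.21
¬(P ↔ Q) = 1 − 0.21 = 0.79
R ∨ Q = max(0.97, 0.04) = 0.97
R → P = min(1, 1 − 0.97 + 0.83) = min(1, 0.86) = 0.86
(R ∨ Q) → (R → P) = min(1, 1 − 0.97 + 0.86) = min(1, 0.89) = 0.89
¬((R ∨ Q) → (R → P)) = 1 − 0.89 = 0.11
¬(P ↔ Q) ⊕ ¬((R ∨ Q) → (R → P)) = min(1, 0.79 + 0.11) = min(1, 0.90) = 0.90
¬(¬(P ↔ Q) ⊕ ¬((R ∨ Q) → (R → P))) = 1 − 0.90 = 0.10

0.10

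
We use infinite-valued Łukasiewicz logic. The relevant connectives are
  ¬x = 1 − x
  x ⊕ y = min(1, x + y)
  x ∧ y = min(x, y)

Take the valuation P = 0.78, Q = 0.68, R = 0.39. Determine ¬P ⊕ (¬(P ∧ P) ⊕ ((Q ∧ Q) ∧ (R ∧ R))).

¬P = 1 − 0.78 = 0.22
P ∧ P = min(0.78, 0.78) = 0.78
¬(P ∧ P) = 1 − 0.78 = 0.22
Q ∧ Q = min(0.68, 0.68) = 0.68
R ∧ R = min(0.39, 0.39) = 0.39
(Q ∧ Q) ∧ (R ∧ R) = min(0.68, 0.39) = 0.39
¬(P ∧ P) ⊕ ((Q ∧ Q) ∧ (R ∧ R)) = min(1, 0.22 + 0.39) = min(1, 0.61) = 0.61
¬P ⊕ (¬(P ∧ P) ⊕ ((Q ∧ Q) ∧ (R ∧ R))) = min(1, 0.22 + 0.61) = min(1, 0.83) = 0.83

0.83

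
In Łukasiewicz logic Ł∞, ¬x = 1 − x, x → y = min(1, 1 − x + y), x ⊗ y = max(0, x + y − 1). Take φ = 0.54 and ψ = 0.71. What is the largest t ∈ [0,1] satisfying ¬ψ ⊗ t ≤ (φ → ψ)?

¬ψ = 1 − 0.71 = 0.29
So the left factor is ¬ψ = 0.29.
φ → ψ = min(1, 1 − 0.54 + 0.71) = min(1, 1.17) = 1.00
So the right-hand bound is φ → ψ = 1.00.
The residuum of the Łukasiewicz t-norm gives the supremum: min(1, 1 − 0.29 + 1.00).
1 − 0.29 + 1.00 = 1.71, so t = min(1, 1.71) = 1.00.
Check: 0.29 ⊗ 1.00 = max(0, 0.29) = 0.29 ≤ 1.00.

1.00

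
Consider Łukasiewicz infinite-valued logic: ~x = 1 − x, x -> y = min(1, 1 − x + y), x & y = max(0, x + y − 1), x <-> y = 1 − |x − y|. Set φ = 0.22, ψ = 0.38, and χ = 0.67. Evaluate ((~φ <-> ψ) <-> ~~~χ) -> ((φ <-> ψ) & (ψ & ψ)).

0.27

~φ = 1 − 0.22 = 0.78
~φ <-> ψ = 1 − |0.78 − 0.38| = 1 − 0.40 = 0.60
~χ = 1 − 0.67 = 0.33
~~χ = 1 − 0.33 = 0.67
~~~χ = 1 − 0.67 = 0.33
(~φ <-> ψ) <-> ~~~χ = 1 − |0.60 − 0.33| = 1 − 0.27 = 0.73
φ <-> ψ = 1 − |0.22 − 0.38| = 1 − 0.16 = 0.84
ψ & ψ = max(0, 0.38 + 0.38 − 1) = max(0, -0.24) = 0.00
(φ <-> ψ) & (ψ & ψ) = max(0, 0.84 + 0.00 − 1) = max(0, -0.16) = 0.00
((~φ <-> ψ) <-> ~~~χ) -> ((φ <-> ψ) & (ψ & ψ)) = min(1, 1 − 0.73 + 0.00) = min(1, 0.27) = 0.27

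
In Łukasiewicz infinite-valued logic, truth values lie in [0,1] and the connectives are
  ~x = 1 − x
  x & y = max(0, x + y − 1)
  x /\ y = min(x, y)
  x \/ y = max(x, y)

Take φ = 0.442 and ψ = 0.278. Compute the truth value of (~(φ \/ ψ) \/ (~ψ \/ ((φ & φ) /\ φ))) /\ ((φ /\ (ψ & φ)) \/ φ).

φ \/ ψ = max(0.442, 0.278) = 0.442
~(φ \/ ψ) = 1 − 0.442 = 0.558
~ψ = 1 − 0.278 = 0.722
φ & φ = max(0, 0.442 + 0.442 − 1) = max(0, -0.116) = 0.000
(φ & φ) /\ φ = min(0.000, 0.442) = 0.000
~ψ \/ ((φ & φ) /\ φ) = max(0.722, 0.000) = 0.722
~(φ \/ ψ) \/ (~ψ \/ ((φ & φ) /\ φ)) = max(0.558, 0.722) = 0.722
ψ & φ = max(0, 0.278 + 0.442 − 1) = max(0, -0.280) = 0.000
φ /\ (ψ & φ) = min(0.442, 0.000) = 0.000
(φ /\ (ψ & φ)) \/ φ = max(0.000, 0.442) = 0.442
(~(φ \/ ψ) \/ (~ψ \/ ((φ & φ) /\ φ))) /\ ((φ /\ (ψ & φ)) \/ φ) = min(0.722, 0.442) = 0.442

0.442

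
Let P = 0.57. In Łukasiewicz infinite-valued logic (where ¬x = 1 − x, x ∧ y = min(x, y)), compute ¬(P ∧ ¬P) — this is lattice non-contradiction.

0.57

¬P = 1 − 0.57 = 0.43
P ∧ ¬P = min(0.57, 0.43) = 0.43
¬(P ∧ ¬P) = 1 − 0.43 = 0.57
(The value 0.57 < 1 shows this instance is not satisfied; not a Ł∞-tautology — its value is 1 − min(a, 1−a).)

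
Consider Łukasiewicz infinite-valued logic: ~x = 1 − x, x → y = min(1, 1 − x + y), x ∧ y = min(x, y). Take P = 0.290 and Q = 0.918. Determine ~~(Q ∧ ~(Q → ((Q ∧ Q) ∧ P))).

0.628

Q ∧ Q = min(0.918, 0.918) = 0.918
(Q ∧ Q) ∧ P = min(0.918, 0.290) = 0.290
Q → ((Q ∧ Q) ∧ P) = min(1, 1 − 0.918 + 0.290) = min(1, 0.372) = 0.372
~(Q → ((Q ∧ Q) ∧ P)) = 1 − 0.372 = 0.628
Q ∧ ~(Q → ((Q ∧ Q) ∧ P)) = min(0.918, 0.628) = 0.628
~(Q ∧ ~(Q → ((Q ∧ Q) ∧ P))) = 1 − 0.628 = 0.372
~~(Q ∧ ~(Q → ((Q ∧ Q) ∧ P))) = 1 − 0.372 = 0.628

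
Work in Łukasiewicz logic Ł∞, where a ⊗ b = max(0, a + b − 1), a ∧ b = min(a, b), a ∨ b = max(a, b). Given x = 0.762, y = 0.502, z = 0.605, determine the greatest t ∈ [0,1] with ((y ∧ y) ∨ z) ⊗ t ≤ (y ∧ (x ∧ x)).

0.897

y ∧ y = min(0.502, 0.502) = 0.502
(y ∧ y) ∨ z = max(0.502, 0.605) = 0.605
So the left factor is (y ∧ y) ∨ z = 0.605.
x ∧ x = min(0.762, 0.762) = 0.762
y ∧ (x ∧ x) = min(0.502, 0.762) = 0.502
So the right-hand bound is y ∧ (x ∧ x) = 0.502.
The residuum of the Łukasiewicz t-norm gives the supremum: min(1, 1 − 0.605 + 0.502).
1 − 0.605 + 0.502 = 0.897, so t = min(1, 0.897) = 0.897.
Check: 0.605 ⊗ 0.897 = max(0, 0.502) = 0.502 ≤ 0.502.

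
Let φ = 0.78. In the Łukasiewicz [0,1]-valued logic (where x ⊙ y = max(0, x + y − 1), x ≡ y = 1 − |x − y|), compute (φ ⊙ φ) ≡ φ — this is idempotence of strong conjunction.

φ ⊙ φ = max(0, 0.78 + 0.78 − 1) = max(0, 0.56) = 0.56
(φ ⊙ φ) ≡ φ = 1 − |0.56 − 0.78| = 1 − 0.22 = 0.78
(The value 0.78 < 1 shows this instance is not satisfied; fails in Ł∞ since a ⊗ a = max(0, 2a−1) ≠ a in general.)

0.78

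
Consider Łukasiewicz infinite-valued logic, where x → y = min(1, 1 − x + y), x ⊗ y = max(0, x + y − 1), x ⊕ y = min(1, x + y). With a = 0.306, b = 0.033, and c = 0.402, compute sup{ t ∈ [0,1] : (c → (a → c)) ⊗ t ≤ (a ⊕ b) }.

0.339

a → c = min(1, 1 − 0.306 + 0.402) = min(1, 1.096) = 1.000
c → (a → c) = min(1, 1 − 0.402 + 1.000) = min(1, 1.598) = 1.000
So the left factor is c → (a → c) = 1.000.
a ⊕ b = min(1, 0.306 + 0.033) = min(1, 0.339) = 0.339
So the right-hand bound is a ⊕ b = 0.339.
The residuum of the Łukasiewicz t-norm gives the supremum: min(1, 1 − 1.000 + 0.339).
1 − 1.000 + 0.339 = 0.339, so t = min(1, 0.339) = 0.339.
Check: 1.000 ⊗ 0.339 = max(0, 0.339) = 0.339 ≤ 0.339.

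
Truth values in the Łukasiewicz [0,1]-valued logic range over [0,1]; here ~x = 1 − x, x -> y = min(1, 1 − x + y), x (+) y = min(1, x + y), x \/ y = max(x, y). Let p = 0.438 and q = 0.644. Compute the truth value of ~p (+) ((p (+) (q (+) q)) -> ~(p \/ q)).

~p = 1 − 0.438 = 0.562
q (+) q = min(1, 0.644 + 0.644) = min(1, 1.288) = 1.000
p (+) (q (+) q) = min(1, 0.438 + 1.000) = min(1, 1.438) = 1.000
p \/ q = max(0.438, 0.644) = 0.644
~(p \/ q) = 1 − 0.644 = 0.356
(p (+) (q (+) q)) -> ~(p \/ q) = min(1, 1 − 1.000 + 0.356) = min(1, 0.356) = 0.356
~p (+) ((p (+) (q (+) q)) -> ~(p \/ q)) = min(1, 0.562 + 0.356) = min(1, 0.918) = 0.918

0.918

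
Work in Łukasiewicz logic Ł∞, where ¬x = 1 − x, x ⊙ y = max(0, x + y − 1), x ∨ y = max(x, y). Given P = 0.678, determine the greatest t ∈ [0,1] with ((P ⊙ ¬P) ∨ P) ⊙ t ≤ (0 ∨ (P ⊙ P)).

¬P = 1 − 0.678 = 0.322
P ⊙ ¬P = max(0, 0.678 + 0.322 − 1) = max(0, 0.000) = 0.000
(P ⊙ ¬P) ∨ P = max(0.000, 0.678) = 0.678
So the left factor is (P ⊙ ¬P) ∨ P = 0.678.
P ⊙ P = max(0, 0.678 + 0.678 − 1) = max(0, 0.356) = 0.356
0 ∨ (P ⊙ P) = max(0.000, 0.356) = 0.356
So the right-hand bound is 0 ∨ (P ⊙ P) = 0.356.
The residuum of the Łukasiewicz t-norm gives the supremum: min(1, 1 − 0.678 + 0.356).
1 − 0.678 + 0.356 = 0.678, so t = min(1, 0.678) = 0.678.
Check: 0.678 ⊙ 0.678 = max(0, 0.356) = 0.356 ≤ 0.356.

0.678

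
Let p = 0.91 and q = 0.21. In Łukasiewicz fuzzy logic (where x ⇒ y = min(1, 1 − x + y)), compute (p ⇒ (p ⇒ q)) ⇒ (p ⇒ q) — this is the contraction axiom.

p ⇒ q = min(1, 1 − 0.91 + 0.21) = min(1, 0.30) = 0.30
p ⇒ (p ⇒ q) = min(1, 1 − 0.91 + 0.30) = min(1, 0.39) = 0.39
(p ⇒ (p ⇒ q)) ⇒ (p ⇒ q) = min(1, 1 − 0.39 + 0.30) = min(1, 0.91) = 0.91
(The value 0.91 < 1 shows this instance is not satisfied; fails in Ł∞ (the t-norm is not idempotent).)

0.91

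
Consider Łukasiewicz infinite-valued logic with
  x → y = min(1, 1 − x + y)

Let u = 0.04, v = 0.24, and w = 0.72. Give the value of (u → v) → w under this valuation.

0.72

u → v = min(1, 1 − 0.04 + 0.24) = min(1, 1.20) = 1.00
(u → v) → w = min(1, 1 − 1.00 + 0.72) = min(1, 0.72) = 0.72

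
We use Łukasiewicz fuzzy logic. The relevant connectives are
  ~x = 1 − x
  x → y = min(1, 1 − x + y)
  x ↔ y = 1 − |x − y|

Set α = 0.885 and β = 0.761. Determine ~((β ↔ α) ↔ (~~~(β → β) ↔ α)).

β ↔ α = 1 − |0.761 − 0.885| = 1 − 0.124 = 0.876
β → β = min(1, 1 − 0.761 + 0.761) = min(1, 1.000) = 1.000
~(β → β) = 1 − 1.000 = 0.000
~~(β → β) = 1 − 0.000 = 1.000
~~~(β → β) = 1 − 1.000 = 0.000
~~~(β → β) ↔ α = 1 − |0.000 − 0.885| = 1 − 0.885 = 0.115
(β ↔ α) ↔ (~~~(β → β) ↔ α) = 1 − |0.876 − 0.115| = 1 − 0.761 = 0.239
~((β ↔ α) ↔ (~~~(β → β) ↔ α)) = 1 − 0.239 = 0.761

0.761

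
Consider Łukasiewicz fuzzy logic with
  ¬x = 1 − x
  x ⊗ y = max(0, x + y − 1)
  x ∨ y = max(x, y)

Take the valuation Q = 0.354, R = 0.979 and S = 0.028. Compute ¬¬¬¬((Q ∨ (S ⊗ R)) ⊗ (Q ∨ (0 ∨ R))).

S ⊗ R = max(0, 0.028 + 0.979 − 1) = max(0, 0.007) = 0.007
Q ∨ (S ⊗ R) = max(0.354, 0.007) = 0.354
0 ∨ R = max(0.000, 0.979) = 0.979
Q ∨ (0 ∨ R) = max(0.354, 0.979) = 0.979
(Q ∨ (S ⊗ R)) ⊗ (Q ∨ (0 ∨ R)) = max(0, 0.354 + 0.979 − 1) = max(0, 0.333) = 0.333
¬((Q ∨ (S ⊗ R)) ⊗ (Q ∨ (0 ∨ R))) = 1 − 0.333 = 0.667
¬¬((Q ∨ (S ⊗ R)) ⊗ (Q ∨ (0 ∨ R))) = 1 − 0.667 = 0.333
¬¬¬((Q ∨ (S ⊗ R)) ⊗ (Q ∨ (0 ∨ R))) = 1 − 0.333 = 0.667
¬¬¬¬((Q ∨ (S ⊗ R)) ⊗ (Q ∨ (0 ∨ R))) = 1 − 0.667 = 0.333

0.333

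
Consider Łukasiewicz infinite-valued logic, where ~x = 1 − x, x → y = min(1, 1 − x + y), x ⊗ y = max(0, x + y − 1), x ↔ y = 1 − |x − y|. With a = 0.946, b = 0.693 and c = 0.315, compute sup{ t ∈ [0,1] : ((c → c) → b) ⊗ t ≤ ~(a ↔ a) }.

c → c = min(1, 1 − 0.315 + 0.315) = min(1, 1.000) = 1.000
(c → c) → b = min(1, 1 − 1.000 + 0.693) = min(1, 0.693) = 0.693
So the left factor is (c → c) → b = 0.693.
a ↔ a = 1 − |0.946 − 0.946| = 1 − 0.000 = 1.000
~(a ↔ a) = 1 − 1.000 = 0.000
So the right-hand bound is ~(a ↔ a) = 0.000.
The residuum of the Łukasiewicz t-norm gives the supremum: min(1, 1 − 0.693 + 0.000).
1 − 0.693 + 0.000 = 0.307, so t = min(1, 0.307) = 0.307.
Check: 0.693 ⊗ 0.307 = max(0, 0.000) = 0.000 ≤ 0.000.

0.307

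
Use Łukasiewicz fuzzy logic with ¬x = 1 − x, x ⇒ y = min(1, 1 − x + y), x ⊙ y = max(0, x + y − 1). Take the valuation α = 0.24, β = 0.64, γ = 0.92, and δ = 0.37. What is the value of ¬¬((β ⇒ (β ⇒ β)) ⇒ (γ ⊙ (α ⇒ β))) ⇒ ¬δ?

β ⇒ β = min(1, 1 − 0.64 + 0.64) = min(1, 1.00) = 1.00
β ⇒ (β ⇒ β) = min(1, 1 − 0.64 + 1.00) = min(1, 1.36) = 1.00
α ⇒ β = min(1, 1 − 0.24 + 0.64) = min(1, 1.40) = 1.00
γ ⊙ (α ⇒ β) = max(0, 0.92 + 1.00 − 1) = max(0, 0.92) = 0.92
(β ⇒ (β ⇒ β)) ⇒ (γ ⊙ (α ⇒ β)) = min(1, 1 − 1.00 + 0.92) = min(1, 0.92) = 0.92
¬((β ⇒ (β ⇒ β)) ⇒ (γ ⊙ (α ⇒ β))) = 1 − 0.92 = 0.08
¬¬((β ⇒ (β ⇒ β)) ⇒ (γ ⊙ (α ⇒ β))) = 1 − 0.08 = 0.92
¬δ = 1 − 0.37 = 0.63
¬¬((β ⇒ (β ⇒ β)) ⇒ (γ ⊙ (α ⇒ β))) ⇒ ¬δ = min(1, 1 − 0.92 + 0.63) = min(1, 0.71) = 0.71

0.71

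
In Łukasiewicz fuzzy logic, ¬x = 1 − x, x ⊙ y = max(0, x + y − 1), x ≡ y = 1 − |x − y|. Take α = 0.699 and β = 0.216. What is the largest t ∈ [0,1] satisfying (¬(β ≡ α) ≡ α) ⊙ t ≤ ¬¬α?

0.915

β ≡ α = 1 − |0.216 − 0.699| = 1 − 0.483 = 0.517
¬(β ≡ α) = 1 − 0.517 = 0.483
¬(β ≡ α) ≡ α = 1 − |0.483 − 0.699| = 1 − 0.216 = 0.784
So the left factor is ¬(β ≡ α) ≡ α = 0.784.
¬α = 1 − 0.699 = 0.301
¬¬α = 1 − 0.301 = 0.699
So the right-hand bound is ¬¬α = 0.699.
The residuum of the Łukasiewicz t-norm gives the supremum: min(1, 1 − 0.784 + 0.699).
1 − 0.784 + 0.699 = 0.915, so t = min(1, 0.915) = 0.915.
Check: 0.784 ⊙ 0.915 = max(0, 0.699) = 0.699 ≤ 0.699.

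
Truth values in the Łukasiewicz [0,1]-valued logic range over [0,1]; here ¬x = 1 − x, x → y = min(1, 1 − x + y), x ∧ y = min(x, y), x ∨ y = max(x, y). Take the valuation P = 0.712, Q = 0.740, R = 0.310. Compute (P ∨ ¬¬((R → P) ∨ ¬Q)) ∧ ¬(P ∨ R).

0.288

R → P = min(1, 1 − 0.310 + 0.712) = min(1, 1.402) = 1.000
¬Q = 1 − 0.740 = 0.260
(R → P) ∨ ¬Q = max(1.000, 0.260) = 1.000
¬((R → P) ∨ ¬Q) = 1 − 1.000 = 0.000
¬¬((R → P) ∨ ¬Q) = 1 − 0.000 = 1.000
P ∨ ¬¬((R → P) ∨ ¬Q) = max(0.712, 1.000) = 1.000
P ∨ R = max(0.712, 0.310) = 0.712
¬(P ∨ R) = 1 − 0.712 = 0.288
(P ∨ ¬¬((R → P) ∨ ¬Q)) ∧ ¬(P ∨ R) = min(1.000, 0.288) = 0.288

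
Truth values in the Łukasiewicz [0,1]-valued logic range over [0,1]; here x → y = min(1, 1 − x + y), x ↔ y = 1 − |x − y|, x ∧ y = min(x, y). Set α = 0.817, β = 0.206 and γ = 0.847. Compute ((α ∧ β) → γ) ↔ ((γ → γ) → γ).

0.847

α ∧ β = min(0.817, 0.206) = 0.206
(α ∧ β) → γ = min(1, 1 − 0.206 + 0.847) = min(1, 1.641) = 1.000
γ → γ = min(1, 1 − 0.847 + 0.847) = min(1, 1.000) = 1.000
(γ → γ) → γ = min(1, 1 − 1.000 + 0.847) = min(1, 0.847) = 0.847
((α ∧ β) → γ) ↔ ((γ → γ) → γ) = 1 − |1.000 − 0.847| = 1 − 0.153 = 0.847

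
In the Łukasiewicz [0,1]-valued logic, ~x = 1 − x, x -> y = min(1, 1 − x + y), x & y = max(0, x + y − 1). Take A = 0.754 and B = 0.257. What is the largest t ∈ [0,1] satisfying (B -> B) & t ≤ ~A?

B -> B = min(1, 1 − 0.257 + 0.257) = min(1, 1.000) = 1.000
So the left factor is B -> B = 1.000.
~A = 1 − 0.754 = 0.246
So the right-hand bound is ~A = 0.246.
The residuum of the Łukasiewicz t-norm gives the supremum: min(1, 1 − 1.000 + 0.246).
1 − 1.000 + 0.246 = 0.246, so t = min(1, 0.246) = 0.246.
Check: 1.000 & 0.246 = max(0, 0.246) = 0.246 ≤ 0.246.

0.246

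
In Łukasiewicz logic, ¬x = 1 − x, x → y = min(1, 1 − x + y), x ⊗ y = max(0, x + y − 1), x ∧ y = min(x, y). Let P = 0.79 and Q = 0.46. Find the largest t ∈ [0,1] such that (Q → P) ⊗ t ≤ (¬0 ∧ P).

Q → P = min(1, 1 − 0.46 + 0.79) = min(1, 1.33) = 1.00
So the left factor is Q → P = 1.00.
¬0 = 1 − 0.00 = 1.00
¬0 ∧ P = min(1.00, 0.79) = 0.79
So the right-hand bound is ¬0 ∧ P = 0.79.
The residuum of the Łukasiewicz t-norm gives the supremum: min(1, 1 − 1.00 + 0.79).
1 − 1.00 + 0.79 = 0.79, so t = min(1, 0.79) = 0.79.
Check: 1.00 ⊗ 0.79 = max(0, 0.79) = 0.79 ≤ 0.79.

0.79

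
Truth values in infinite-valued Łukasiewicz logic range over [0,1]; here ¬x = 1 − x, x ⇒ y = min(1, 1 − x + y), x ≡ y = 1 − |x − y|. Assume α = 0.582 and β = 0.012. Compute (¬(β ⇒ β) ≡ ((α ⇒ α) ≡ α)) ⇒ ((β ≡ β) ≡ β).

0.594

β ⇒ β = min(1, 1 − 0.012 + 0.012) = min(1, 1.000) = 1.000
¬(β ⇒ β) = 1 − 1.000 = 0.000
α ⇒ α = min(1, 1 − 0.582 + 0.582) = min(1, 1.000) = 1.000
(α ⇒ α) ≡ α = 1 − |1.000 − 0.582| = 1 − 0.418 = 0.582
¬(β ⇒ β) ≡ ((α ⇒ α) ≡ α) = 1 − |0.000 − 0.582| = 1 − 0.582 = 0.418
β ≡ β = 1 − |0.012 − 0.012| = 1 − 0.000 = 1.000
(β ≡ β) ≡ β = 1 − |1.000 − 0.012| = 1 − 0.988 = 0.012
(¬(β ⇒ β) ≡ ((α ⇒ α) ≡ α)) ⇒ ((β ≡ β) ≡ β) = min(1, 1 − 0.418 + 0.012) = min(1, 0.594) = 0.594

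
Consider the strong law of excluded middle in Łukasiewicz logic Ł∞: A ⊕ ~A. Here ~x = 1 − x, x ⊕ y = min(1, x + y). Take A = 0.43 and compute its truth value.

~A = 1 − 0.43 = 0.57
A ⊕ ~A = min(1, 0.43 + 0.57) = min(1, 1.00) = 1.00
(As expected: always 1 in Ł∞ since a ⊕ (1−a) = 1.)

1.00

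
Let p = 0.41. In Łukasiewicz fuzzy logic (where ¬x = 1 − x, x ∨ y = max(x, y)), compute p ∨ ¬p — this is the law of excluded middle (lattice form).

¬p = 1 − 0.41 = 0.59
p ∨ ¬p = max(0.41, 0.59) = 0.59
(The value 0.59 < 1 shows this instance is not satisfied; not a Ł∞-tautology — its value is max(a, 1−a).)

0.59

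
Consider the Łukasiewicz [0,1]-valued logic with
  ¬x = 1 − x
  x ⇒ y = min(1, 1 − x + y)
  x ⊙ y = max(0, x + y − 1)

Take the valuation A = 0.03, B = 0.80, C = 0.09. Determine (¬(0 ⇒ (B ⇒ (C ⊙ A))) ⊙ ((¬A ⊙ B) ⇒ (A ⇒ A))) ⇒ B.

C ⊙ A = max(0, 0.09 + 0.03 − 1) = max(0, -0.88) = 0.00
B ⇒ (C ⊙ A) = min(1, 1 − 0.80 + 0.00) = min(1, 0.20) = 0.20
0 ⇒ (B ⇒ (C ⊙ A)) = min(1, 1 − 0.00 + 0.20) = min(1, 1.20) = 1.00
¬(0 ⇒ (B ⇒ (C ⊙ A))) = 1 − 1.00 = 0.00
¬A = 1 − 0.03 = 0.97
¬A ⊙ B = max(0, 0.97 + 0.80 − 1) = max(0, 0.77) = 0.77
A ⇒ A = min(1, 1 − 0.03 + 0.03) = min(1, 1.00) = 1.00
(¬A ⊙ B) ⇒ (A ⇒ A) = min(1, 1 − 0.77 + 1.00) = min(1, 1.23) = 1.00
¬(0 ⇒ (B ⇒ (C ⊙ A))) ⊙ ((¬A ⊙ B) ⇒ (A ⇒ A)) = max(0, 0.00 + 1.00 − 1) = max(0, 0.00) = 0.00
(¬(0 ⇒ (B ⇒ (C ⊙ A))) ⊙ ((¬A ⊙ B) ⇒ (A ⇒ A))) ⇒ B = min(1, 1 − 0.00 + 0.80) = min(1, 1.80) = 1.00

1.00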